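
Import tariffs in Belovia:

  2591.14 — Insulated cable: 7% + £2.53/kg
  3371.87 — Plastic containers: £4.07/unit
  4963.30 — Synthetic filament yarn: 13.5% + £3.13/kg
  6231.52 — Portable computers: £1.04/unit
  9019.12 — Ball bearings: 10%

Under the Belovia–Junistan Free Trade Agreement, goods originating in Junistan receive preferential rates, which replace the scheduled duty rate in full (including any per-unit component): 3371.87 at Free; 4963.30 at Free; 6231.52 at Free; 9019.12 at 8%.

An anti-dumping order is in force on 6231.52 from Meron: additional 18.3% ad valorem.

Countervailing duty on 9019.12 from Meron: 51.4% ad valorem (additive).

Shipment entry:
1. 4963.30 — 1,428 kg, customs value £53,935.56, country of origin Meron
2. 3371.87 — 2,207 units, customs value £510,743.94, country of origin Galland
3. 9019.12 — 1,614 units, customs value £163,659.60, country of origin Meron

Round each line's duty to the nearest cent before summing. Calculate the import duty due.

Line 1 (4963.30, Meron, 1,428 kg, £53,935.56):
Base rate for 4963.30 is 13.5% + £3.13/kg.
4963.30 has an FTA preferential rate, but origin Meron is not Junistan; base rate stands.
Duty = £53,935.56 × 13.5% + 1,428 × £3.13 = £11,750.94.
Line 2 (3371.87, Galland, 2,207 units, £510,743.94):
Base rate for 3371.87 is £4.07/unit.
3371.87 has an FTA preferential rate, but origin Galland is not Junistan; base rate stands.
Duty = 2,207 × £4.07 = £8,982.49.
Line 3 (9019.12, Meron, 1,614 units, £163,659.60):
Base rate for 9019.12 is 10%.
9019.12 has an FTA preferential rate, but origin Meron is not Junistan; base rate stands.
Additional duty on 9019.12 from Meron: +51.4%. Applied ad valorem rate: 10% + 51.4% = 61.4%.
Duty = £163,659.60 × 61.4% = £100,486.99.
Total = £11,750.94 + £8,982.49 + £100,486.99 = £121,220.42.

£121,220.42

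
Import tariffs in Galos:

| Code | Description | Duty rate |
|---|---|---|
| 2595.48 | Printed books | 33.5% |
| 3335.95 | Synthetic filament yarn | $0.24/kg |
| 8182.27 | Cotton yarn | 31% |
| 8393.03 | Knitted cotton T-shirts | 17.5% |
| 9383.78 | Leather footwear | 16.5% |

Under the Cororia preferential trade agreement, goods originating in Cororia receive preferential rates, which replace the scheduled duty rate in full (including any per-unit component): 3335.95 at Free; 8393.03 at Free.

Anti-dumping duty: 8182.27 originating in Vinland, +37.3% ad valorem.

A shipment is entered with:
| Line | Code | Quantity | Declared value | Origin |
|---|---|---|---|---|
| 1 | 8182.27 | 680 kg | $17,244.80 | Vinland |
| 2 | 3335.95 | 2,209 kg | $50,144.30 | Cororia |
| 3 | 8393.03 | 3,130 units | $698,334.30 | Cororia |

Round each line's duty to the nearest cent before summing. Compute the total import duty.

Line 1 (8182.27, Vinland, 680 kg, $17,244.80):
Base rate for 8182.27 is 31%.
Additional duty on 8182.27 from Vinland: +37.3%. Applied ad valorem rate: 31% + 37.3% = 68.3%.
Duty = $17,244.80 × 68.3% = $11,778.20.
Line 2 (3335.95, Cororia, 2,209 kg, $50,144.30):
Base rate for 3335.95 is $0.24/kg.
Origin Cororia qualifies under the Galos–Cororia agreement and 3335.95 is covered: preferential rate Free applies instead.
Duty = $50,144.30 × 0% = $0.00.
Line 3 (8393.03, Cororia, 3,130 units, $698,334.30):
Base rate for 8393.03 is 17.5%.
Origin Cororia qualifies under the Galos–Cororia agreement and 8393.03 is covered: preferential rate Free applies instead.
Duty = $698,334.30 × 0% = $0.00.
Total = $11,778.20 + $0.00 + $0.00 = $11,778.20.

$11,778.20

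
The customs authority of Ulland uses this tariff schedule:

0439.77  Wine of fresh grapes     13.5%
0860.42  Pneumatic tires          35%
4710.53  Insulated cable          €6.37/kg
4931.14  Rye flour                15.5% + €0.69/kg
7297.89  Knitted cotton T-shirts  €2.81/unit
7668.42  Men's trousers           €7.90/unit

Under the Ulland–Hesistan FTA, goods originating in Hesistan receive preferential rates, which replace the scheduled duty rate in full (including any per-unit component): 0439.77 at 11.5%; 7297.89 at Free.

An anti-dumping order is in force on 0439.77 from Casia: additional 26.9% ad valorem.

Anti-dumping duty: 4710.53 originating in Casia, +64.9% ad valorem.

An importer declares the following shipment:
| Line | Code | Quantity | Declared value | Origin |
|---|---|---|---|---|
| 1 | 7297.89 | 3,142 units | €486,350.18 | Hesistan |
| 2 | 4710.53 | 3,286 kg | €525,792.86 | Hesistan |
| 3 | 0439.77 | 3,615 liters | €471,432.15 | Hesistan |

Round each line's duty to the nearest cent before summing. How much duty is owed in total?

€75,146.52

Line 1 (7297.89, Hesistan, 3,142 units, €486,350.18):
Base rate for 7297.89 is €2.81/unit.
Origin Hesistan qualifies under the Ulland–Hesistan agreement and 7297.89 is covered: preferential rate Free applies instead.
Duty = €486,350.18 × 0% = €0.00.
Line 2 (4710.53, Hesistan, 3,286 kg, €525,792.86):
Base rate for 4710.53 is €6.37/kg.
Origin Hesistan is the FTA partner but 4710.53 is not on the preference list; base rate stands.
The additional-duty order on 4710.53 targets Casia, not Hesistan; it does not apply.
Duty = 3,286 × €6.37 = €20,931.82.
Line 3 (0439.77, Hesistan, 3,615 liters, €471,432.15):
Base rate for 0439.77 is 13.5%.
Origin Hesistan qualifies under the Ulland–Hesistan agreement and 0439.77 is covered: preferential rate 11.5% applies instead.
The additional-duty order on 0439.77 targets Casia, not Hesistan; it does not apply.
Duty = €471,432.15 × 11.5% = €54,214.70.
Total = €0.00 + €20,931.82 + €54,214.70 = €75,146.52.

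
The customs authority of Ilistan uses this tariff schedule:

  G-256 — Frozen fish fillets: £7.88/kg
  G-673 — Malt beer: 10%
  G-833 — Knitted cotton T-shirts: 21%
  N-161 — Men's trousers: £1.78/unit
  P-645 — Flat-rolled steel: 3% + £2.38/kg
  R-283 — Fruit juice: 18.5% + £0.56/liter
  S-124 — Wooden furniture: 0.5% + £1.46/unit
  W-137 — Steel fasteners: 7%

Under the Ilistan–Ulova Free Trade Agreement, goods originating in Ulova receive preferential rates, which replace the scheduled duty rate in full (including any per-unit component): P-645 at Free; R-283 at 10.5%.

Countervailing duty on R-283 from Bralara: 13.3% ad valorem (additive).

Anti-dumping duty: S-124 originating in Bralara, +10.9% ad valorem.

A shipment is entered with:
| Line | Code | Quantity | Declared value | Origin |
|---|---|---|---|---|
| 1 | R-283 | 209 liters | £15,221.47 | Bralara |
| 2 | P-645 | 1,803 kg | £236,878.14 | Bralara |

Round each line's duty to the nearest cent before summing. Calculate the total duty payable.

£16,354.95

Line 1 (R-283, Bralara, 209 liters, £15,221.47):
Base rate for R-283 is 18.5% + £0.56/liter.
R-283 has an FTA preferential rate, but origin Bralara is not Ulova; base rate stands.
Additional duty on R-283 from Bralara: +13.3%. Applied ad valorem rate: 18.5% + 13.3% = 31.8%.
Duty = £15,221.47 × 31.8% + 209 × £0.56 = £4,957.47.
Line 2 (P-645, Bralara, 1,803 kg, £236,878.14):
Base rate for P-645 is 3% + £2.38/kg.
P-645 has an FTA preferential rate, but origin Bralara is not Ulova; base rate stands.
Duty = £236,878.14 × 3% + 1,803 × £2.38 = £11,397.48.
Total = £4,957.47 + £11,397.48 = £16,354.95.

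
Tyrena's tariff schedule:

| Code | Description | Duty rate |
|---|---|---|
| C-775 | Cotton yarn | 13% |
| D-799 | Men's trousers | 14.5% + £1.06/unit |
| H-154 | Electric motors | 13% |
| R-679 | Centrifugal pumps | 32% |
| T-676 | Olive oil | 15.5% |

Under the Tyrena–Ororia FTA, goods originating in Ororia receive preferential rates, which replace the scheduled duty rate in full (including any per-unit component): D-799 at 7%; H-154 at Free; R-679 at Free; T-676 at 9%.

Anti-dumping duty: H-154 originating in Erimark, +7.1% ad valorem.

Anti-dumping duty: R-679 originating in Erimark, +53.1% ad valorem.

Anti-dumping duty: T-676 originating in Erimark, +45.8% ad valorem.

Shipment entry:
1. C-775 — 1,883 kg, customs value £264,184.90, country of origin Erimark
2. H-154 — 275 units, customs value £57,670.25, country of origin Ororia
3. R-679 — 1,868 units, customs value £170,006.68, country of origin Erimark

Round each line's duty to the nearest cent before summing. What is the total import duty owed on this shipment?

£179,019.72

Line 1 (C-775, Erimark, 1,883 kg, £264,184.90):
Base rate for C-775 is 13%.
Duty = £264,184.90 × 13% = £34,344.04.
Line 2 (H-154, Ororia, 275 units, £57,670.25):
Base rate for H-154 is 13%.
Origin Ororia qualifies under the Tyrena–Ororia agreement and H-154 is covered: preferential rate Free applies instead.
The additional-duty order on H-154 targets Erimark, not Ororia; it does not apply.
Duty = £57,670.25 × 0% = £0.00.
Line 3 (R-679, Erimark, 1,868 units, £170,006.68):
Base rate for R-679 is 32%.
R-679 has an FTA preferential rate, but origin Erimark is not Ororia; base rate stands.
Additional duty on R-679 from Erimark: +53.1%. Applied ad valorem rate: 32% + 53.1% = 85.1%.
Duty = £170,006.68 × 85.1% = £144,675.68.
Total = £34,344.04 + £0.00 + £144,675.68 = £179,019.72.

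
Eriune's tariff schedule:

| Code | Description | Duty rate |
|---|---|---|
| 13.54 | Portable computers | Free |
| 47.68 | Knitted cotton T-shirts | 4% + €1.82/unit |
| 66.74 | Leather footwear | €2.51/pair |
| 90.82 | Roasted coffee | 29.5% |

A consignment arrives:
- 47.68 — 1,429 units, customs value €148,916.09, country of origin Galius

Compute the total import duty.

€8,557.42

Line 1 (47.68, Galius, 1,429 units, €148,916.09):
Base rate for 47.68 is 4% + €1.82/unit.
Duty = €148,916.09 × 4% + 1,429 × €1.82 = €8,557.42.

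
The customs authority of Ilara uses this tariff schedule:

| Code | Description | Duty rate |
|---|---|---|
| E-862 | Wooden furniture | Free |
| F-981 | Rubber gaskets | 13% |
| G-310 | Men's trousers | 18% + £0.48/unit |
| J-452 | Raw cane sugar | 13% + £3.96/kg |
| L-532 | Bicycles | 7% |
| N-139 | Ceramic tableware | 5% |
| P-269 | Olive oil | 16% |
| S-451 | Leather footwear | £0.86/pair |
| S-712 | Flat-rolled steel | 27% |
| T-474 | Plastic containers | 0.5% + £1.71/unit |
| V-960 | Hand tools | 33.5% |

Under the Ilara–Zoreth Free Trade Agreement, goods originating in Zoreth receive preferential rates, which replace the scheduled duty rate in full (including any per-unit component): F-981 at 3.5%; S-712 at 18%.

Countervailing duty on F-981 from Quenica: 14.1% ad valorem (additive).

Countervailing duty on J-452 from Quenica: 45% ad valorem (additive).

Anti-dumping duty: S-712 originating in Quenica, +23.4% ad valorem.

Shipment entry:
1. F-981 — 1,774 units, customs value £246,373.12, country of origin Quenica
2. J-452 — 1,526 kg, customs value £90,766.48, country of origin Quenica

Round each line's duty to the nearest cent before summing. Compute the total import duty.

Line 1 (F-981, Quenica, 1,774 units, £246,373.12):
Base rate for F-981 is 13%.
F-981 has an FTA preferential rate, but origin Quenica is not Zoreth; base rate stands.
Additional duty on F-981 from Quenica: +14.1%. Applied ad valorem rate: 13% + 14.1% = 27.1%.
Duty = £246,373.12 × 27.1% = £66,767.12.
Line 2 (J-452, Quenica, 1,526 kg, £90,766.48):
Base rate for J-452 is 13% + £3.96/kg.
Additional duty on J-452 from Quenica: +45%. Applied ad valorem rate: 13% + 45% = 58%.
Duty = £90,766.48 × 58% + 1,526 × £3.96 = £58,687.52.
Total = £66,767.12 + £58,687.52 = £125,454.64.

£125,454.64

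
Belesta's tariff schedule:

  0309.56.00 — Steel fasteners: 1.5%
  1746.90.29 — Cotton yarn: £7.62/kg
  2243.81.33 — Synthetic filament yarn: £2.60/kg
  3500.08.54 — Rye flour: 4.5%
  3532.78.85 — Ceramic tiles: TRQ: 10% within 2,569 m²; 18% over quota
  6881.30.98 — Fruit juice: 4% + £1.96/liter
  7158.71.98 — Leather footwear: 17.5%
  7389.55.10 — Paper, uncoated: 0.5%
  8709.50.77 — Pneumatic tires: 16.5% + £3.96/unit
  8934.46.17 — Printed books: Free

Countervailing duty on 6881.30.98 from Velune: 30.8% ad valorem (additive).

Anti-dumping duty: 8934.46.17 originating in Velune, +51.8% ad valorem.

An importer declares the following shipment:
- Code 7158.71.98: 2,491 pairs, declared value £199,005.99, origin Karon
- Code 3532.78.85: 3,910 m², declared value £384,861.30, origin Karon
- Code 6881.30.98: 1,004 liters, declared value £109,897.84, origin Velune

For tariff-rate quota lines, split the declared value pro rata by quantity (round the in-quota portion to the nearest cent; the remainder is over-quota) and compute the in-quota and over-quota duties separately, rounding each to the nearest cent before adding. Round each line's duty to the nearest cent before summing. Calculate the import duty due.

Line 1 (7158.71.98, Karon, 2,491 pairs, £199,005.99):
Base rate for 7158.71.98 is 17.5%.
Duty = £199,005.99 × 17.5% = £34,826.05.
Line 2 (3532.78.85, Karon, 3,910 m², £384,861.30):
Code 3532.78.85 is under a tariff-rate quota (threshold 2,569 m²). In-quota: 2,569 m² at 10%; over-quota: 1,341 m² at 18%.
Pro-rata value split: in-quota = £384,861.30 × 2,569/3,910 = £252,866.67; over-quota = £384,861.30 − £252,866.67 = £131,994.63.
In-quota duty = £252,866.67 × 10% = £25,286.67. Over-quota duty = £131,994.63 × 18% = £23,759.03.
Line duty = £25,286.67 + £23,759.03 = £49,045.70.
Line 3 (6881.30.98, Velune, 1,004 liters, £109,897.84):
Base rate for 6881.30.98 is 4% + £1.96/liter.
Additional duty on 6881.30.98 from Velune: +30.8%. Applied ad valorem rate: 4% + 30.8% = 34.8%.
Duty = £109,897.84 × 34.8% + 1,004 × £1.96 = £40,212.29.
Total = £34,826.05 + £49,045.70 + £40,212.29 = £124,084.04.

£124,084.04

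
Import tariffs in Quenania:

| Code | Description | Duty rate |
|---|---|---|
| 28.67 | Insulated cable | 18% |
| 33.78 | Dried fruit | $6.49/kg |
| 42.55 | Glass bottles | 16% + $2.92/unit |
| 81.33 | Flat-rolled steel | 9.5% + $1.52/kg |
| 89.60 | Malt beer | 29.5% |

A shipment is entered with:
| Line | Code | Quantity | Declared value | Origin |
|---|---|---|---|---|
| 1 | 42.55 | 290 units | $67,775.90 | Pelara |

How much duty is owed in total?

$11,690.94

Line 1 (42.55, Pelara, 290 units, $67,775.90):
Base rate for 42.55 is 16% + $2.92/unit.
Duty = $67,775.90 × 16% + 290 × $2.92 = $11,690.94.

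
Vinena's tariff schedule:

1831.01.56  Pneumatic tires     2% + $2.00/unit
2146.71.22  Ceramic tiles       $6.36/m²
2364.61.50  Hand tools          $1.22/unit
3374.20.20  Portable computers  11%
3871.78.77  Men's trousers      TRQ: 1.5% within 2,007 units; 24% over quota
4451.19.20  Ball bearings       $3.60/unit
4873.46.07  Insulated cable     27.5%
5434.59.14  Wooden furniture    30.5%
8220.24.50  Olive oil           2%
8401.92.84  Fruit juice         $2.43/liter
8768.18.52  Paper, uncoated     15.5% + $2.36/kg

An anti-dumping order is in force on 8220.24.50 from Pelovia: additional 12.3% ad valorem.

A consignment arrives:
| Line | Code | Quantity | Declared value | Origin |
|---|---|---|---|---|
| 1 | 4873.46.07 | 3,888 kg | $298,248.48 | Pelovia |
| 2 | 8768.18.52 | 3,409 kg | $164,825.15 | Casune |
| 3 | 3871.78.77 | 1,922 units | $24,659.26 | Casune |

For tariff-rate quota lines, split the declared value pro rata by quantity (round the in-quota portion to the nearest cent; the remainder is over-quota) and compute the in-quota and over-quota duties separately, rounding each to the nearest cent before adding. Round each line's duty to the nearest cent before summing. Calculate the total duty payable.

Line 1 (4873.46.07, Pelovia, 3,888 kg, $298,248.48):
Base rate for 4873.46.07 is 27.5%.
Duty = $298,248.48 × 27.5% = $82,018.33.
Line 2 (8768.18.52, Casune, 3,409 kg, $164,825.15):
Base rate for 8768.18.52 is 15.5% + $2.36/kg.
Duty = $164,825.15 × 15.5% + 3,409 × $2.36 = $33,593.14.
Line 3 (3871.78.77, Casune, 1,922 units, $24,659.26):
Code 3871.78.77 is under a tariff-rate quota (threshold 2,007 units). Quantity 1,922 units is within the quota, so the in-quota rate 1.5% applies to the full value.
Duty = $24,659.26 × 1.5% = $369.89.
Total = $82,018.33 + $33,593.14 + $369.89 = $115,981.36.

$115,981.36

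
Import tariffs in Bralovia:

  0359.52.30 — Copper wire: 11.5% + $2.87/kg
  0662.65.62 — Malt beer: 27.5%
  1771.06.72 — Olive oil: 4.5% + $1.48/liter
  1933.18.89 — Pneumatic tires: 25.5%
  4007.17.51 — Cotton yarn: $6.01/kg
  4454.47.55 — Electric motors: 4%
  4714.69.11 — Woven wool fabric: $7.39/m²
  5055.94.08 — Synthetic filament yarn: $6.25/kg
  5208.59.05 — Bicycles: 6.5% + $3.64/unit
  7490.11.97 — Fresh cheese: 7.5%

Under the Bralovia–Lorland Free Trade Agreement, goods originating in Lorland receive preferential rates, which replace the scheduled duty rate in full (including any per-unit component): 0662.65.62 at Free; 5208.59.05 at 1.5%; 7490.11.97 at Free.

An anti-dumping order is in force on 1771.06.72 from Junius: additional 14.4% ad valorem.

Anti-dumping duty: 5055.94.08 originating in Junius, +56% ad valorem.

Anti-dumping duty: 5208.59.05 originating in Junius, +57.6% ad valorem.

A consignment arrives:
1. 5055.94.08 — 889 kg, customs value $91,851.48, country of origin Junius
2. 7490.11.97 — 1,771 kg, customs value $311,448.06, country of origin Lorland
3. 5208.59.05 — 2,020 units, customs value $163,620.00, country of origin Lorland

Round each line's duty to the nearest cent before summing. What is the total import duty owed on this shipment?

Line 1 (5055.94.08, Junius, 889 kg, $91,851.48):
Base rate for 5055.94.08 is $6.25/kg.
Additional duty on 5055.94.08 from Junius: +56% ad valorem. Applied ad valorem rate = 56%.
Duty = $91,851.48 × 56% + 889 × $6.25 = $56,993.08.
Line 2 (7490.11.97, Lorland, 1,771 kg, $311,448.06):
Base rate for 7490.11.97 is 7.5%.
Origin Lorland qualifies under the Bralovia–Lorland agreement and 7490.11.97 is covered: preferential rate Free applies instead.
Duty = $311,448.06 × 0% = $0.00.
Line 3 (5208.59.05, Lorland, 2,020 units, $163,620.00):
Base rate for 5208.59.05 is 6.5% + $3.64/unit.
Origin Lorland qualifies under the Bralovia–Lorland agreement and 5208.59.05 is covered: preferential rate 1.5% applies instead.
The additional-duty order on 5208.59.05 targets Junius, not Lorland; it does not apply.
Duty = $163,620.00 × 1.5% = $2,454.30.
Total = $56,993.08 + $0.00 + $2,454.30 = $59,447.38.

$59,447.38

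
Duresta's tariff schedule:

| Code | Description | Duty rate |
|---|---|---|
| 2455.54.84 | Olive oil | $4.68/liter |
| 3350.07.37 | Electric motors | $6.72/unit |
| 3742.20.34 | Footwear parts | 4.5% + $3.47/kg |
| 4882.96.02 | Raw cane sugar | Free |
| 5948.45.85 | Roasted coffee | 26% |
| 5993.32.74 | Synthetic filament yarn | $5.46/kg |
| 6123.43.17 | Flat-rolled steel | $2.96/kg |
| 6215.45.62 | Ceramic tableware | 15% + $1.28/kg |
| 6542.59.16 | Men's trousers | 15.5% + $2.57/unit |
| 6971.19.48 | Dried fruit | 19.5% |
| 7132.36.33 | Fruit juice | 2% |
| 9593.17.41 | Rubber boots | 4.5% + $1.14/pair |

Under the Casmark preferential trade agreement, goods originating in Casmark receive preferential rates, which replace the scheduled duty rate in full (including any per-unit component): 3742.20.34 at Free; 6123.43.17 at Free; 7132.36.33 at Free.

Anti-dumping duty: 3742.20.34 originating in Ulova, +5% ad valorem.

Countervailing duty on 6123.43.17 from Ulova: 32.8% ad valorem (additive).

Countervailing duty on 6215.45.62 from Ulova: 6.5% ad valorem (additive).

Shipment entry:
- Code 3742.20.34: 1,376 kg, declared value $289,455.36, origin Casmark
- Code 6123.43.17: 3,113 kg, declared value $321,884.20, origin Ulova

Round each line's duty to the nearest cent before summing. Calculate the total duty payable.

Line 1 (3742.20.34, Casmark, 1,376 kg, $289,455.36):
Base rate for 3742.20.34 is 4.5% + $3.47/kg.
Origin Casmark qualifies under the Duresta–Casmark agreement and 3742.20.34 is covered: preferential rate Free applies instead.
The additional-duty order on 3742.20.34 targets Ulova, not Casmark; it does not apply.
Duty = $289,455.36 × 0% = $0.00.
Line 2 (6123.43.17, Ulova, 3,113 kg, $321,884.20):
Base rate for 6123.43.17 is $2.96/kg.
6123.43.17 has an FTA preferential rate, but origin Ulova is not Casmark; base rate stands.
Additional duty on 6123.43.17 from Ulova: +32.8% ad valorem. Applied ad valorem rate = 32.8%.
Duty = $321,884.20 × 32.8% + 3,113 × $2.96 = $114,792.50.
Total = $0.00 + $114,792.50 = $114,792.50.

$114,792.50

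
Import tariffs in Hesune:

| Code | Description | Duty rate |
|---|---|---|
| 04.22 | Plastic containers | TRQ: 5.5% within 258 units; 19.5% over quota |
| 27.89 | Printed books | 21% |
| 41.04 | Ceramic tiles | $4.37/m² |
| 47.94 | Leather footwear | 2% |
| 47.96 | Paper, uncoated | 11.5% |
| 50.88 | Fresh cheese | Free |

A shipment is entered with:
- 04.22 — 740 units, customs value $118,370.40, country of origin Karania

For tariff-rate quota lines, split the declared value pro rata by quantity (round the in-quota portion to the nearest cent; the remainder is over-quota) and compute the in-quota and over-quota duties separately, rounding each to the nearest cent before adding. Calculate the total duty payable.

$17,304.47

Line 1 (04.22, Karania, 740 units, $118,370.40):
Code 04.22 is under a tariff-rate quota (threshold 258 units). In-quota: 258 units at 5.5%; over-quota: 482 units at 19.5%.
Pro-rata value split: in-quota = $118,370.40 × 258/740 = $41,269.68; over-quota = $118,370.40 − $41,269.68 = $77,100.72.
In-quota duty = $41,269.68 × 5.5% = $2,269.83. Over-quota duty = $77,100.72 × 19.5% = $15,034.64.
Line duty = $2,269.83 + $15,034.64 = $17,304.47.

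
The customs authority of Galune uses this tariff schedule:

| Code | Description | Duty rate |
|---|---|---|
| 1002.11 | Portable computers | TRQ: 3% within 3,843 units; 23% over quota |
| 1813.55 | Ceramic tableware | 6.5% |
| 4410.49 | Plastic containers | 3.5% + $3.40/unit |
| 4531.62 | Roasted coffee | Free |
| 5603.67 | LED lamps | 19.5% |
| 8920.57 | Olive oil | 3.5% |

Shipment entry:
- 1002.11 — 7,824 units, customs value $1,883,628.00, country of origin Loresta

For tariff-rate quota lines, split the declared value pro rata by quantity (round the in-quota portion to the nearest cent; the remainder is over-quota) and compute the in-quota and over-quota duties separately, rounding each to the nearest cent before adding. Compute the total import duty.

Line 1 (1002.11, Loresta, 7,824 units, $1,883,628.00):
Code 1002.11 is under a tariff-rate quota (threshold 3,843 units). In-quota: 3,843 units at 3%; over-quota: 3,981 units at 23%.
Pro-rata value split: in-quota = $1,883,628.00 × 3,843/7,824 = $925,202.25; over-quota = $1,883,628.00 − $925,202.25 = $958,425.75.
In-quota duty = $925,202.25 × 3% = $27,756.07. Over-quota duty = $958,425.75 × 23% = $220,437.92.
Line duty = $27,756.07 + $220,437.92 = $248,193.99.

$248,193.99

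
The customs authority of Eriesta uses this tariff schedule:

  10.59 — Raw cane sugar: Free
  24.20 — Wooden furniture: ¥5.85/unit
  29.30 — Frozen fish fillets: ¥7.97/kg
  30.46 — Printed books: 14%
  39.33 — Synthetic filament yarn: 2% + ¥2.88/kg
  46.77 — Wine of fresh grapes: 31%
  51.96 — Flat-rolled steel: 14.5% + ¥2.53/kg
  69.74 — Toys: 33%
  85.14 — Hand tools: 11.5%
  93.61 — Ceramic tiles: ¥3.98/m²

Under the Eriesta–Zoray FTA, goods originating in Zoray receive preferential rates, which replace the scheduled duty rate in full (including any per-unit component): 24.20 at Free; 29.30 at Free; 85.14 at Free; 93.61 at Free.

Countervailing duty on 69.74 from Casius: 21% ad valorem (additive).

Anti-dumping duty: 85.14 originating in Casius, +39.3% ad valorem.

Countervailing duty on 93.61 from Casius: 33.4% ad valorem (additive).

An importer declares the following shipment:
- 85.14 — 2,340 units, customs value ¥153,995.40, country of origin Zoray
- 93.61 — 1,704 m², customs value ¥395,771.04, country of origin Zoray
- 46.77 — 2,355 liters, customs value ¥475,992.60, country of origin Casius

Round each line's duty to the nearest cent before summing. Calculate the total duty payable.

¥147,557.71

Line 1 (85.14, Zoray, 2,340 units, ¥153,995.40):
Base rate for 85.14 is 11.5%.
Origin Zoray qualifies under the Eriesta–Zoray agreement and 85.14 is covered: preferential rate Free applies instead.
The additional-duty order on 85.14 targets Casius, not Zoray; it does not apply.
Duty = ¥153,995.40 × 0% = ¥0.00.
Line 2 (93.61, Zoray, 1,704 m², ¥395,771.04):
Base rate for 93.61 is ¥3.98/m².
Origin Zoray qualifies under the Eriesta–Zoray agreement and 93.61 is covered: preferential rate Free applies instead.
The additional-duty order on 93.61 targets Casius, not Zoray; it does not apply.
Duty = ¥395,771.04 × 0% = ¥0.00.
Line 3 (46.77, Casius, 2,355 liters, ¥475,992.60):
Base rate for 46.77 is 31%.
Duty = ¥475,992.60 × 31% = ¥147,557.71.
Total = ¥0.00 + ¥0.00 + ¥147,557.71 = ¥147,557.71.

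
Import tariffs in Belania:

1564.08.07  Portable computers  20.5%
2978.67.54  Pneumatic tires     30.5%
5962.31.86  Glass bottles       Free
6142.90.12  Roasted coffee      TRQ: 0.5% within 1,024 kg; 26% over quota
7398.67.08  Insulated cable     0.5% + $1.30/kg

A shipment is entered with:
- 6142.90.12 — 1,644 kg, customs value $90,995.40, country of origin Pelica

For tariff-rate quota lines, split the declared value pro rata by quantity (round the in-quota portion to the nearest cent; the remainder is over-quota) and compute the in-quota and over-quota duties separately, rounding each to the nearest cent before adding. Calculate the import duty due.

$9,205.81

Line 1 (6142.90.12, Pelica, 1,644 kg, $90,995.40):
Code 6142.90.12 is under a tariff-rate quota (threshold 1,024 kg). In-quota: 1,024 kg at 0.5%; over-quota: 620 kg at 26%.
Pro-rata value split: in-quota = $90,995.40 × 1,024/1,644 = $56,678.40; over-quota = $90,995.40 − $56,678.40 = $34,317.00.
In-quota duty = $56,678.40 × 0.5% = $283.39. Over-quota duty = $34,317.00 × 26% = $8,922.42.
Line duty = $283.39 + $8,922.42 = $9,205.81.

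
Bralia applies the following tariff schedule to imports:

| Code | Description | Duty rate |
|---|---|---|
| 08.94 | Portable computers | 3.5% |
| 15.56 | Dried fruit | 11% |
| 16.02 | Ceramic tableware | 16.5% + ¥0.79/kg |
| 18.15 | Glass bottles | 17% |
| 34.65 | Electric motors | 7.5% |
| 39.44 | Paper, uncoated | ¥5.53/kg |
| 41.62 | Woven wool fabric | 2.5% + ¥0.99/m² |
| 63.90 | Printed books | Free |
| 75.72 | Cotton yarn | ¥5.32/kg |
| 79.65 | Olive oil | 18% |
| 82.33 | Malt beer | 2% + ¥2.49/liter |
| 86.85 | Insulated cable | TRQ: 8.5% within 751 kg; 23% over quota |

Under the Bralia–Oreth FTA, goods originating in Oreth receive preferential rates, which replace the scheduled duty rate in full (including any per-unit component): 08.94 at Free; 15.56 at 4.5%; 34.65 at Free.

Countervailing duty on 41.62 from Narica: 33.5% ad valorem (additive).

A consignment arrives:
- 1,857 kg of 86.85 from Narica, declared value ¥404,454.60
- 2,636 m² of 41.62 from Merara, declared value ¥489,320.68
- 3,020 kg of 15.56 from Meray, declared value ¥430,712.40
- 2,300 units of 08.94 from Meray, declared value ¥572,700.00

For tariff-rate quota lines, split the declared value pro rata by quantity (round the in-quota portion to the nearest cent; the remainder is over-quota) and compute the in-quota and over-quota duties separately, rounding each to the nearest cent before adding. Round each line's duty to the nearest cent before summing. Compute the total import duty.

¥151,572.74

Line 1 (86.85, Narica, 1,857 kg, ¥404,454.60):
Code 86.85 is under a tariff-rate quota (threshold 751 kg). In-quota: 751 kg at 8.5%; over-quota: 1,106 kg at 23%.
Pro-rata value split: in-quota = ¥404,454.60 × 751/1,857 = ¥163,567.80; over-quota = ¥404,454.60 − ¥163,567.80 = ¥240,886.80.
In-quota duty = ¥163,567.80 × 8.5% = ¥13,903.26. Over-quota duty = ¥240,886.80 × 23% = ¥55,403.96.
Line duty = ¥13,903.26 + ¥55,403.96 = ¥69,307.22.
Line 2 (41.62, Merara, 2,636 m², ¥489,320.68):
Base rate for 41.62 is 2.5% + ¥0.99/m².
The additional-duty order on 41.62 targets Narica, not Merara; it does not apply.
Duty = ¥489,320.68 × 2.5% + 2,636 × ¥0.99 = ¥14,842.66.
Line 3 (15.56, Meray, 3,020 kg, ¥430,712.40):
Base rate for 15.56 is 11%.
15.56 has an FTA preferential rate, but origin Meray is not Oreth; base rate stands.
Duty = ¥430,712.40 × 11% = ¥47,378.36.
Line 4 (08.94, Meray, 2,300 units, ¥572,700.00):
Base rate for 08.94 is 3.5%.
08.94 has an FTA preferential rate, but origin Meray is not Oreth; base rate stands.
Duty = ¥572,700.00 × 3.5% = ¥20,044.50.
Total = ¥69,307.22 + ¥14,842.66 + ¥47,378.36 + ¥20,044.50 = ¥151,572.74.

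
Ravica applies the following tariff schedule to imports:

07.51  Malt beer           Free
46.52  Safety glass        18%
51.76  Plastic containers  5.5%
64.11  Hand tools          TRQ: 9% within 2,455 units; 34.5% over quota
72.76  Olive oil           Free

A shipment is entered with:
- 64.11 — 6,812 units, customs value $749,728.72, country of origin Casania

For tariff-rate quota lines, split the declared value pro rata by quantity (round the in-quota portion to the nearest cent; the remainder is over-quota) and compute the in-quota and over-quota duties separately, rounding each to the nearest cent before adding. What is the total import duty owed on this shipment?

$189,756.10

Line 1 (64.11, Casania, 6,812 units, $749,728.72):
Code 64.11 is under a tariff-rate quota (threshold 2,455 units). In-quota: 2,455 units at 9%; over-quota: 4,357 units at 34.5%.
Pro-rata value split: in-quota = $749,728.72 × 2,455/6,812 = $270,197.30; over-quota = $749,728.72 − $270,197.30 = $479,531.42.
In-quota duty = $270,197.30 × 9% = $24,317.76. Over-quota duty = $479,531.42 × 34.5% = $165,438.34.
Line duty = $24,317.76 + $165,438.34 = $189,756.10.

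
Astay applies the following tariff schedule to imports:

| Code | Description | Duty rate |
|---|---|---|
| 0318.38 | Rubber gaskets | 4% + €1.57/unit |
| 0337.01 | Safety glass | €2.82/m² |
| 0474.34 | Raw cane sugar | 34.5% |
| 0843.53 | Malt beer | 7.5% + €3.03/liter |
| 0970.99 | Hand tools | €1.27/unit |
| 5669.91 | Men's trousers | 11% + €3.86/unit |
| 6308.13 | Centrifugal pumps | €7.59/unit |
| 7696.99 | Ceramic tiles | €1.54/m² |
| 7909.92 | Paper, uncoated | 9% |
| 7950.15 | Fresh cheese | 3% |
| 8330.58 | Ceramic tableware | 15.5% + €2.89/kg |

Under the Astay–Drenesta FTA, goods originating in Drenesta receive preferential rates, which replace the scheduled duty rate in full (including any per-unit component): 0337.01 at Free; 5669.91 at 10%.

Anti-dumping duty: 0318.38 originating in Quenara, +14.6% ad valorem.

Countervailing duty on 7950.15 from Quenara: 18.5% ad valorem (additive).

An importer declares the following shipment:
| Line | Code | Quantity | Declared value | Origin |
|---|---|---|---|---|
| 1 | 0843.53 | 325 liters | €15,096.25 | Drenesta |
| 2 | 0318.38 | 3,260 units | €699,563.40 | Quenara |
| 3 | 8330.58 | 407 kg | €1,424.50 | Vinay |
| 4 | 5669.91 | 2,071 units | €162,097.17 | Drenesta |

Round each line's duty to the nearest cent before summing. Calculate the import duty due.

€154,960.71

Line 1 (0843.53, Drenesta, 325 liters, €15,096.25):
Base rate for 0843.53 is 7.5% + €3.03/liter.
Origin Drenesta is the FTA partner but 0843.53 is not on the preference list; base rate stands.
Duty = €15,096.25 × 7.5% + 325 × €3.03 = €2,116.97.
Line 2 (0318.38, Quenara, 3,260 units, €699,563.40):
Base rate for 0318.38 is 4% + €1.57/unit.
Additional duty on 0318.38 from Quenara: +14.6%. Applied ad valorem rate: 4% + 14.6% = 18.6%.
Duty = €699,563.40 × 18.6% + 3,260 × €1.57 = €135,236.99.
Line 3 (8330.58, Vinay, 407 kg, €1,424.50):
Base rate for 8330.58 is 15.5% + €2.89/kg.
Duty = €1,424.50 × 15.5% + 407 × €2.89 = €1,397.03.
Line 4 (5669.91, Drenesta, 2,071 units, €162,097.17):
Base rate for 5669.91 is 11% + €3.86/unit.
Origin Drenesta qualifies under the Astay–Drenesta agreement and 5669.91 is covered: preferential rate 10% applies instead.
Duty = €162,097.17 × 10% = €16,209.72.
Total = €2,116.97 + €135,236.99 + €1,397.03 + €16,209.72 = €154,960.71.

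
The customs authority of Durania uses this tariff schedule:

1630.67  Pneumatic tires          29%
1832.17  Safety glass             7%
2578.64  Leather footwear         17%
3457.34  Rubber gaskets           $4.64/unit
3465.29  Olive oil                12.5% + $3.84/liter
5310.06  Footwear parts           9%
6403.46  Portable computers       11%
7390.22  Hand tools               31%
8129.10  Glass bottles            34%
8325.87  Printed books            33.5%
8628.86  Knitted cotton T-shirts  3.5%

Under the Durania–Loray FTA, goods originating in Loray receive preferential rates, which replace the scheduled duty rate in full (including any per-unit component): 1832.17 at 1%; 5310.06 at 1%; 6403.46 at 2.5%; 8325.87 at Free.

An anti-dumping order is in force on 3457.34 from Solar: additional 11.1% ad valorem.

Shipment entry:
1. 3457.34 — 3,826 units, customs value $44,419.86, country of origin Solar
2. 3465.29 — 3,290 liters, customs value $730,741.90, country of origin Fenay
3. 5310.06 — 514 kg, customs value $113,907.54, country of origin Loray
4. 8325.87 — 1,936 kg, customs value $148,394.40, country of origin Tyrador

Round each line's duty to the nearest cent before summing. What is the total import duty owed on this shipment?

$177,510.78

Line 1 (3457.34, Solar, 3,826 units, $44,419.86):
Base rate for 3457.34 is $4.64/unit.
Additional duty on 3457.34 from Solar: +11.1% ad valorem. Applied ad valorem rate = 11.1%.
Duty = $44,419.86 × 11.1% + 3,826 × $4.64 = $22,683.24.
Line 2 (3465.29, Fenay, 3,290 liters, $730,741.90):
Base rate for 3465.29 is 12.5% + $3.84/liter.
Duty = $730,741.90 × 12.5% + 3,290 × $3.84 = $103,976.34.
Line 3 (5310.06, Loray, 514 kg, $113,907.54):
Base rate for 5310.06 is 9%.
Origin Loray qualifies under the Durania–Loray agreement and 5310.06 is covered: preferential rate 1% applies instead.
Duty = $113,907.54 × 1% = $1,139.08.
Line 4 (8325.87, Tyrador, 1,936 kg, $148,394.40):
Base rate for 8325.87 is 33.5%.
8325.87 has an FTA preferential rate, but origin Tyrador is not Loray; base rate stands.
Duty = $148,394.40 × 33.5% = $49,712.12.
Total = $22,683.24 + $103,976.34 + $1,139.08 + $49,712.12 = $177,510.78.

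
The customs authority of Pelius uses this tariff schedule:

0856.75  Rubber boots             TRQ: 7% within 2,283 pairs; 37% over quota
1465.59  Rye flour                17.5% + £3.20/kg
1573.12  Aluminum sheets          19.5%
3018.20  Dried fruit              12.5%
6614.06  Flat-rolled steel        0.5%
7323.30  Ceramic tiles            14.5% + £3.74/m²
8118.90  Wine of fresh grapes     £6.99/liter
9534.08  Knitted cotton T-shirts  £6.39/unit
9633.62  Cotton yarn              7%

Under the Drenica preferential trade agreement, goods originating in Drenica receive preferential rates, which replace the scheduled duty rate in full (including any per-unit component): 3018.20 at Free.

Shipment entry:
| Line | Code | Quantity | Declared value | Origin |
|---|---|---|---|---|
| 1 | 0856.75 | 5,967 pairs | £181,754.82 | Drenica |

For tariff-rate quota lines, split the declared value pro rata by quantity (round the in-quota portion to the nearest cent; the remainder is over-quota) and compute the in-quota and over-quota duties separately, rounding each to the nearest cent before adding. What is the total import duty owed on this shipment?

Line 1 (0856.75, Drenica, 5,967 pairs, £181,754.82):
Code 0856.75 is under a tariff-rate quota (threshold 2,283 pairs). In-quota: 2,283 pairs at 7%; over-quota: 3,684 pairs at 37%.
Pro-rata value split: in-quota = £181,754.82 × 2,283/5,967 = £69,540.18; over-quota = £181,754.82 − £69,540.18 = £112,214.64.
In-quota duty = £69,540.18 × 7% = £4,867.81. Over-quota duty = £112,214.64 × 37% = £41,519.42.
Line duty = £4,867.81 + £41,519.42 = £46,387.23.

£46,387.23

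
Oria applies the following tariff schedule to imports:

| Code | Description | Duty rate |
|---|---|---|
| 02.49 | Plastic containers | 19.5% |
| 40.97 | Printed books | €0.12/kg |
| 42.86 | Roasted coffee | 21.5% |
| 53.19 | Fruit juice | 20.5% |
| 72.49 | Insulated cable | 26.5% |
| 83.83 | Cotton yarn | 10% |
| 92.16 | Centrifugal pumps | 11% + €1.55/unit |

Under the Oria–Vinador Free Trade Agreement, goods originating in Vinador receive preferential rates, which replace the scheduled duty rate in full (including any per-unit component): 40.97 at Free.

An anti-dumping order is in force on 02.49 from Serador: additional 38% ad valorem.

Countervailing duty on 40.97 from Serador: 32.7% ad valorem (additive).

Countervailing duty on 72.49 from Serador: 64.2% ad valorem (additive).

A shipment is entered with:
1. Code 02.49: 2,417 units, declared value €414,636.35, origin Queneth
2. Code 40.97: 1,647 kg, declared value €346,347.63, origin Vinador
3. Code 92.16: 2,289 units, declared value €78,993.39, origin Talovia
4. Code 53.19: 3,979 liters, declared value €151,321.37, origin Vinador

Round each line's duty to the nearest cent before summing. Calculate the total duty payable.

Line 1 (02.49, Queneth, 2,417 units, €414,636.35):
Base rate for 02.49 is 19.5%.
The additional-duty order on 02.49 targets Serador, not Queneth; it does not apply.
Duty = €414,636.35 × 19.5% = €80,854.09.
Line 2 (40.97, Vinador, 1,647 kg, €346,347.63):
Base rate for 40.97 is €0.12/kg.
Origin Vinador qualifies under the Oria–Vinador agreement and 40.97 is covered: preferential rate Free applies instead.
The additional-duty order on 40.97 targets Serador, not Vinador; it does not apply.
Duty = €346,347.63 × 0% = €0.00.
Line 3 (92.16, Talovia, 2,289 units, €78,993.39):
Base rate for 92.16 is 11% + €1.55/unit.
Duty = €78,993.39 × 11% + 2,289 × €1.55 = €12,237.22.
Line 4 (53.19, Vinador, 3,979 liters, €151,321.37):
Base rate for 53.19 is 20.5%.
Origin Vinador is the FTA partner but 53.19 is not on the preference list; base rate stands.
Duty = €151,321.37 × 20.5% = €31,020.88.
Total = €80,854.09 + €0.00 + €12,237.22 + €31,020.88 = €124,112.19.

€124,112.19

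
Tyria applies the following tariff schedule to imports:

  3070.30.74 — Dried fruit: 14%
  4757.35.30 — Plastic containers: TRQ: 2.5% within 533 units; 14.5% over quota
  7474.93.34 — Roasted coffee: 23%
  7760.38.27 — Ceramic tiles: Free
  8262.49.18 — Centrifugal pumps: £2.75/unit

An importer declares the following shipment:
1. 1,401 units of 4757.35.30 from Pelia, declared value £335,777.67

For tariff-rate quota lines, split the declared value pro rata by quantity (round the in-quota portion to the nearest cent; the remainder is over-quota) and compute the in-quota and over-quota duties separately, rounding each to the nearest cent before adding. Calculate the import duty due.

£33,358.47

Line 1 (4757.35.30, Pelia, 1,401 units, £335,777.67):
Code 4757.35.30 is under a tariff-rate quota (threshold 533 units). In-quota: 533 units at 2.5%; over-quota: 868 units at 14.5%.
Pro-rata value split: in-quota = £335,777.67 × 533/1,401 = £127,744.11; over-quota = £335,777.67 − £127,744.11 = £208,033.56.
In-quota duty = £127,744.11 × 2.5% = £3,193.60. Over-quota duty = £208,033.56 × 14.5% = £30,164.87.
Line duty = £3,193.60 + £30,164.87 = £33,358.47.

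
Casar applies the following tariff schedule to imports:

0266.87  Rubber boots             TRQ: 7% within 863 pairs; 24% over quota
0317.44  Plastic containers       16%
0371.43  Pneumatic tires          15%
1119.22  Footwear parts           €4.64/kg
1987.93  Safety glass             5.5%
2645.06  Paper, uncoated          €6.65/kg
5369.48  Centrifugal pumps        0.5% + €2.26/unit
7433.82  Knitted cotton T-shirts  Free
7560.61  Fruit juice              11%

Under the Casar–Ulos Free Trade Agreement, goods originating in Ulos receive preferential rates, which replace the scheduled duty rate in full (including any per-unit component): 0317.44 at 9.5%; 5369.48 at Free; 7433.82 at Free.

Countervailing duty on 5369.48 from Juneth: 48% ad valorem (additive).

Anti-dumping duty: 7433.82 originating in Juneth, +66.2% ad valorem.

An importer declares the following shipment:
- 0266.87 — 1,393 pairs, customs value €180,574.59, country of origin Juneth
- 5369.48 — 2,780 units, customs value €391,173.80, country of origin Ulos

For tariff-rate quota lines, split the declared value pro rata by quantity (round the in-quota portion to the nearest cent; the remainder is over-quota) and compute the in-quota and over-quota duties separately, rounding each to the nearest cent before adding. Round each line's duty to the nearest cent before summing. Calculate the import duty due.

€24,319.89

Line 1 (0266.87, Juneth, 1,393 pairs, €180,574.59):
Code 0266.87 is under a tariff-rate quota (threshold 863 pairs). In-quota: 863 pairs at 7%; over-quota: 530 pairs at 24%.
Pro-rata value split: in-quota = €180,574.59 × 863/1,393 = €111,870.69; over-quota = €180,574.59 − €111,870.69 = €68,703.90.
In-quota duty = €111,870.69 × 7% = €7,830.95. Over-quota duty = €68,703.90 × 24% = €16,488.94.
Line duty = €7,830.95 + €16,488.94 = €24,319.89.
Line 2 (5369.48, Ulos, 2,780 units, €391,173.80):
Base rate for 5369.48 is 0.5% + €2.26/unit.
Origin Ulos qualifies under the Casar–Ulos agreement and 5369.48 is covered: preferential rate Free applies instead.
The additional-duty order on 5369.48 targets Juneth, not Ulos; it does not apply.
Duty = €391,173.80 × 0% = €0.00.
Total = €24,319.89 + €0.00 = €24,319.89.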